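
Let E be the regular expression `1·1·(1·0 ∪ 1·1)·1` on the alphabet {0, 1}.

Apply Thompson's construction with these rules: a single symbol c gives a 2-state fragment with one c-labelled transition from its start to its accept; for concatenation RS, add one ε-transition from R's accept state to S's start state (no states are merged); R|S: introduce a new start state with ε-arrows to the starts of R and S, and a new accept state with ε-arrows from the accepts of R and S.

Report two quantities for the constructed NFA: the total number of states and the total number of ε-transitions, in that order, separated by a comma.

Per subexpression:
Each of the 7 symbol leaves contributes 2 states and 0 ε-transitions.
  1·0 = 4 states, 1 ε-transition
  1·1 = 4 states, 1 ε-transition
  1·0 ∪ 1·1 = 10 states, 6 ε-transitions
  1·1·(1·0 ∪ 1·1)·1 = 16 states, 9 ε-transitions

16, 9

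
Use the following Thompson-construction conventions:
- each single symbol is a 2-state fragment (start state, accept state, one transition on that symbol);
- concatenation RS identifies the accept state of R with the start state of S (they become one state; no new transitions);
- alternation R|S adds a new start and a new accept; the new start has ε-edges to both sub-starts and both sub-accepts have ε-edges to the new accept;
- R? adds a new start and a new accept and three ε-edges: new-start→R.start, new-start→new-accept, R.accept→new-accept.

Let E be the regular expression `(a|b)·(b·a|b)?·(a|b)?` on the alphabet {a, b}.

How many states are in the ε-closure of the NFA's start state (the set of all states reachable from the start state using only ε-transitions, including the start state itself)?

3

Work bottom-up. For each fragment F, track |ε-closure(F.start)| and whether F's accept lies in that closure (i.e. whether F accepts ε). A single-symbol fragment has closure size 1 and does not accept ε.
  a|b → new start ε-reaches every alternative's start; none of them accept ε, so the new accept is not reached: |closure| = 1 + 1 + 1 = 3
  b·a → same as the first factor's closure: |closure| = 1
  b·a|b → |closure| = 1 + 1 + 1 = 3 (the new accept is not ε-reachable since no branch accepts ε)
  (b·a|b)? → |closure| = 1 (new start) + 3 (body) + 1 (new accept, via ε) = 5
  a|b → |closure| = 1 + 1 + 1 = 3 (the new accept is not ε-reachable since no branch accepts ε)
  (a|b)? → |closure| = 1 (new start) + 3 (body) + 1 (new accept, via ε) = 5
  (a|b)·(b·a|b)?·(a|b)? → same as the first factor's closure: |closure| = 3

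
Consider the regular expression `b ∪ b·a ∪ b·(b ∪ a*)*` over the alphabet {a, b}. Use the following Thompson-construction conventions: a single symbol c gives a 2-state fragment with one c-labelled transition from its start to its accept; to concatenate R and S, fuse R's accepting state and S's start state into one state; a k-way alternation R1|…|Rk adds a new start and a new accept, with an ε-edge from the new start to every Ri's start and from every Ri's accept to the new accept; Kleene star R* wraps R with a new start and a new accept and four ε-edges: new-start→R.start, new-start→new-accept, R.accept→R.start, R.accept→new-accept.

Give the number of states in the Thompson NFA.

18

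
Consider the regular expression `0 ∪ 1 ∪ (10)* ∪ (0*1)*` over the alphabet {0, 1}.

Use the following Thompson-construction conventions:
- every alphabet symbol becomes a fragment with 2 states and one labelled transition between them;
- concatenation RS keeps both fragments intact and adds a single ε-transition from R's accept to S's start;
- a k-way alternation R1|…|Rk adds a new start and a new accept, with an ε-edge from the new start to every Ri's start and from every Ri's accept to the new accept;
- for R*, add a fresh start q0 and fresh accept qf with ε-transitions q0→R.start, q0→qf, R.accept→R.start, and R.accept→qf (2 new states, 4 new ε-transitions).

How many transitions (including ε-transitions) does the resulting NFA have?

28

Per subexpression:
Each of the 6 symbol leaves contributes 1 transition (1 symbol, 0 ε).
  10 — 3 transitions (2 symbol, 1 ε)
  (10)* — 7 transitions (2 symbol, 5 ε)
  0* — 5 transitions (1 symbol, 4 ε)
  0*1 — 7 transitions (2 symbol, 5 ε)
  (0*1)* — 11 transitions (2 symbol, 9 ε)
  0 ∪ 1 ∪ (10)* ∪ (0*1)* — 28 transitions (6 symbol, 22 ε)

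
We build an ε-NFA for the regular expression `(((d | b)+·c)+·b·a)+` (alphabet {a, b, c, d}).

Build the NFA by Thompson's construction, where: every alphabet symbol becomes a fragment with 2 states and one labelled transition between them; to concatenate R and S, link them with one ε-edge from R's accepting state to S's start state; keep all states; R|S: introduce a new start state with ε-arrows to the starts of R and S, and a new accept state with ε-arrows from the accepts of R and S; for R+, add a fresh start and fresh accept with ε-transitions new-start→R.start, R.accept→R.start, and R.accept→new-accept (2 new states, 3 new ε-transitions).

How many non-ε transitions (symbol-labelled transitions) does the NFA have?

5

By structural recursion:
Each of the 5 symbol leaves contributes exactly 1 symbol transition.
  d | b — 2 symbol transitions
  (d | b)+ — 2 symbol transitions
  (d | b)+·c — 3 symbol transitions
  ((d | b)+·c)+ — 3 symbol transitions
  ((d | b)+·c)+·b·a — 5 symbol transitions
  (((d | b)+·c)+·b·a)+ — 5 symbol transitions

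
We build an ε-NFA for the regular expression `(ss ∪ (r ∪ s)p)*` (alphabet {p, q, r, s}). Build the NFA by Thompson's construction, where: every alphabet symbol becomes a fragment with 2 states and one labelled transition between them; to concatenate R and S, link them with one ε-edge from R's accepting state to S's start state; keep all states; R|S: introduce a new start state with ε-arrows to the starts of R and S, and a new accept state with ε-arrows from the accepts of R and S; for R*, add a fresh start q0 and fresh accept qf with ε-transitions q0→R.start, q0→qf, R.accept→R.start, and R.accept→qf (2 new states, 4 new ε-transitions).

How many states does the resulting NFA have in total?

Bottom-up over the parse tree:
Each of the 5 symbol leaves contributes a 2-state fragment.
  ss — 4 states
  r ∪ s — 6 states
  (r ∪ s)p — 8 states
  ss ∪ (r ∪ s)p — 14 states
  (ss ∪ (r ∪ s)p)* — 16 states

16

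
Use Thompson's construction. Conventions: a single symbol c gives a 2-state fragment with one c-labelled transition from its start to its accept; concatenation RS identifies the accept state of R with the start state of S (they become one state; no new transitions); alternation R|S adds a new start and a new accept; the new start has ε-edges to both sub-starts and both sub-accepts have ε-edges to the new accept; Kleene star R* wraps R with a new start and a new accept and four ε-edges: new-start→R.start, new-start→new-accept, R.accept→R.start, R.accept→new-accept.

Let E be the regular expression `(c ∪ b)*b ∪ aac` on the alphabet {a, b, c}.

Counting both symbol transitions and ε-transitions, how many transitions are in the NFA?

18

Bottom-up over the parse tree:
Each of the 6 symbol leaves contributes 1 transition (1 symbol, 0 ε).
  c ∪ b : 6 transitions (2 symbol, 4 ε)
  (c ∪ b)* : 10 transitions (2 symbol, 8 ε)
  (c ∪ b)*b : 11 transitions (3 symbol, 8 ε)
  aac : 3 transitions (3 symbol, 0 ε)
  (c ∪ b)*b ∪ aac : 18 transitions (6 symbol, 12 ε)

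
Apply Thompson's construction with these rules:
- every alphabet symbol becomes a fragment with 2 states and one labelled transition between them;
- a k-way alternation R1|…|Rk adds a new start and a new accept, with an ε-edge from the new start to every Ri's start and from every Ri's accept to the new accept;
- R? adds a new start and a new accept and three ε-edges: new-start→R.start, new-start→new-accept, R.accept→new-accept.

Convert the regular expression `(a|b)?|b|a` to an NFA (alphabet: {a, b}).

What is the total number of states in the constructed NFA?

Bottom-up over the parse tree:
Each of the 4 symbol leaves contributes a 2-state fragment.
  a|b → 6 states
  (a|b)? → 8 states
  (a|b)?|b|a → 14 states

14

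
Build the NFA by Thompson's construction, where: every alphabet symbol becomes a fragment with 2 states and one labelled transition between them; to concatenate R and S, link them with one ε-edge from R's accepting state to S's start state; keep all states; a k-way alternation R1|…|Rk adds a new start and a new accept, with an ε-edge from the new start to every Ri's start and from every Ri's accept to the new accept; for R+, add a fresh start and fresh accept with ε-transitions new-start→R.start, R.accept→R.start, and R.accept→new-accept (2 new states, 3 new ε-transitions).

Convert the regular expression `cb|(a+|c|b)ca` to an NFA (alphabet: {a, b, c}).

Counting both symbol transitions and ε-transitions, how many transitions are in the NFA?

Per subexpression:
Each of the 7 symbol leaves contributes 1 transition (1 symbol, 0 ε).
  cb → 3 transitions (2 symbol, 1 ε)
  a+ → 4 transitions (1 symbol, 3 ε)
  a+|c|b → 12 transitions (3 symbol, 9 ε)
  (a+|c|b)ca → 16 transitions (5 symbol, 11 ε)
  cb|(a+|c|b)ca → 23 transitions (7 symbol, 16 ε)

23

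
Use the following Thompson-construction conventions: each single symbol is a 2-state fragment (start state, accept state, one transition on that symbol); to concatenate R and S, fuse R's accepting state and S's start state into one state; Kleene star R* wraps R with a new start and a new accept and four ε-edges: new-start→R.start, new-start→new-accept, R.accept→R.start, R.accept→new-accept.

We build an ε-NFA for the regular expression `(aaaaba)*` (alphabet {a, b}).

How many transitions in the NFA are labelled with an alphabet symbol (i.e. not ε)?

6

Bottom-up over the parse tree:
Each of the 6 symbol leaves contributes exactly 1 symbol transition.
  aaaaba : 6 symbol transitions
  (aaaaba)* : 6 symbol transitions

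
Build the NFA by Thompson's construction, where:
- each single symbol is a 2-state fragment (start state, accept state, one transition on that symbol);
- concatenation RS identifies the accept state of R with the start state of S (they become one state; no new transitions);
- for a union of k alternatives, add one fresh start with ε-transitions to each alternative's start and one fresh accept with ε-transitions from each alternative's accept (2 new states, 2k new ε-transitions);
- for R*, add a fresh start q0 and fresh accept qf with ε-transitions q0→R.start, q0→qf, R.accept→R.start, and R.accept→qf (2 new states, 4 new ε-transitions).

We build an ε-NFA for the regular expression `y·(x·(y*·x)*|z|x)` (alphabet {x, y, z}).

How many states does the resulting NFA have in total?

Recursing over subexpressions:
Each of the 6 symbol leaves contributes a 2-state fragment.
  y* = 4 states
  y*·x = 5 states
  (y*·x)* = 7 states
  x·(y*·x)* = 8 states
  x·(y*·x)*|z|x = 14 states
  y·(x·(y*·x)*|z|x) = 15 states

15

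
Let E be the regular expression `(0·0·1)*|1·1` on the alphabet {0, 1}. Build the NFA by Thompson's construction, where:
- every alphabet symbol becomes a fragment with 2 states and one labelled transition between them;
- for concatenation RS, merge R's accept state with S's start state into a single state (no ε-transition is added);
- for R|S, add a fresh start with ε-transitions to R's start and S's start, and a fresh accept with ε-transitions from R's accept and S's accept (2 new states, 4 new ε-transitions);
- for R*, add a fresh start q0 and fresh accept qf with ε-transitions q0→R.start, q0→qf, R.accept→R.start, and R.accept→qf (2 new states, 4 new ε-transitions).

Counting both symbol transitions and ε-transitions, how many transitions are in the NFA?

13

By structural recursion:
Each of the 5 symbol leaves contributes 1 transition (1 symbol, 0 ε).
  0·0·1 → 3 transitions (3 symbol, 0 ε)
  (0·0·1)* → 7 transitions (3 symbol, 4 ε)
  1·1 → 2 transitions (2 symbol, 0 ε)
  (0·0·1)*|1·1 → 13 transitions (5 symbol, 8 ε)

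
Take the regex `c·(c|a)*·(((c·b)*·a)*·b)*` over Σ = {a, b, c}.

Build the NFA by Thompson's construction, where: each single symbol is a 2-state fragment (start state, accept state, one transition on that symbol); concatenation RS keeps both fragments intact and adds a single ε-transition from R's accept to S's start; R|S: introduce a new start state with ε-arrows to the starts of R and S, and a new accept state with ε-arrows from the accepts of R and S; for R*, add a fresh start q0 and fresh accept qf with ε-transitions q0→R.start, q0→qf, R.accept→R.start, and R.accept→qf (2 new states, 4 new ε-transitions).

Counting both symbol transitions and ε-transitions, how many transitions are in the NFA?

32

Per subexpression:
Each of the 7 symbol leaves contributes 1 transition (1 symbol, 0 ε).
  c|a — 6 transitions (2 symbol, 4 ε)
  (c|a)* — 10 transitions (2 symbol, 8 ε)
  c·b — 3 transitions (2 symbol, 1 ε)
  (c·b)* — 7 transitions (2 symbol, 5 ε)
  (c·b)*·a — 9 transitions (3 symbol, 6 ε)
  ((c·b)*·a)* — 13 transitions (3 symbol, 10 ε)
  ((c·b)*·a)*·b — 15 transitions (4 symbol, 11 ε)
  (((c·b)*·a)*·b)* — 19 transitions (4 symbol, 15 ε)
  c·(c|a)*·(((c·b)*·a)*·b)* — 32 transitions (7 symbol, 25 ε)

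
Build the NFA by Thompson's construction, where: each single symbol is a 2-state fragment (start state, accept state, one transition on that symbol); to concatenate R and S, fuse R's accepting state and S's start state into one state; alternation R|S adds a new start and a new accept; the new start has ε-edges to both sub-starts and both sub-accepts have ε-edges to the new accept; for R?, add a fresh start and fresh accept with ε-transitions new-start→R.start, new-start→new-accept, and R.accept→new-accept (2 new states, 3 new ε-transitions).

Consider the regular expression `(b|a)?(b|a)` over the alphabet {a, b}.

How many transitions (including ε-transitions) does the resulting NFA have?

15

Bottom-up over the parse tree:
Each of the 4 symbol leaves contributes 1 transition (1 symbol, 0 ε).
  b|a — 6 transitions (2 symbol, 4 ε)
  (b|a)? — 9 transitions (2 symbol, 7 ε)
  b|a — 6 transitions (2 symbol, 4 ε)
  (b|a)?(b|a) — 15 transitions (4 symbol, 11 ε)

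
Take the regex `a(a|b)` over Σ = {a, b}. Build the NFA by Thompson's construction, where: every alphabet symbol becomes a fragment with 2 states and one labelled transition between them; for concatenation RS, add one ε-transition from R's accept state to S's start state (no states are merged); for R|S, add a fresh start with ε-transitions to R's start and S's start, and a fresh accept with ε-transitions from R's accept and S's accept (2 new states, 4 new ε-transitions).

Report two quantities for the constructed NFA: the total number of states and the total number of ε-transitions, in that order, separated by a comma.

By structural recursion:
Each of the 3 symbol leaves contributes 2 states and 0 ε-transitions.
  a|b — 6 states, 4 ε-transitions
  a(a|b) — 8 states, 5 ε-transitions

8, 5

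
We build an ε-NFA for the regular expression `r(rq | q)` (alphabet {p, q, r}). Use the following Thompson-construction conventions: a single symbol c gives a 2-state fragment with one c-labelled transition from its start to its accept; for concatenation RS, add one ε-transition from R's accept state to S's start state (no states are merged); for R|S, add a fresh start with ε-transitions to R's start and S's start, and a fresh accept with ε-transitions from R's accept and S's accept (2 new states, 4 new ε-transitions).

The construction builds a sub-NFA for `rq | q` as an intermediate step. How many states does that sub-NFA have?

8

Fragment for `rq | q`:
Each of the 3 symbol leaves contributes a 2-state fragment.
  rq — 4 states
  rq | q — 8 states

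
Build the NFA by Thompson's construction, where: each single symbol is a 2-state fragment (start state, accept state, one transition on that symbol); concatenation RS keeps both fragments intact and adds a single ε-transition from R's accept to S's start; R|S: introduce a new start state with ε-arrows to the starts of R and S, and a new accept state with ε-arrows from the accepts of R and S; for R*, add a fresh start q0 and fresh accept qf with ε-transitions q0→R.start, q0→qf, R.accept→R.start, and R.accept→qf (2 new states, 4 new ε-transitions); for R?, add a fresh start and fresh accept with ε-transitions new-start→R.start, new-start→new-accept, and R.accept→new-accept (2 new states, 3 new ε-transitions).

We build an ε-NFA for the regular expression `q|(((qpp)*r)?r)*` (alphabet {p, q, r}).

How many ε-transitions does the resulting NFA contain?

19

Per subexpression:
Each of the 6 symbol leaves contributes 0 ε-transitions.
  qpp — 2 ε-transitions
  (qpp)* — 6 ε-transitions
  (qpp)*r — 7 ε-transitions
  ((qpp)*r)? — 10 ε-transitions
  ((qpp)*r)?r — 11 ε-transitions
  (((qpp)*r)?r)* — 15 ε-transitions
  q|(((qpp)*r)?r)* — 19 ε-transitions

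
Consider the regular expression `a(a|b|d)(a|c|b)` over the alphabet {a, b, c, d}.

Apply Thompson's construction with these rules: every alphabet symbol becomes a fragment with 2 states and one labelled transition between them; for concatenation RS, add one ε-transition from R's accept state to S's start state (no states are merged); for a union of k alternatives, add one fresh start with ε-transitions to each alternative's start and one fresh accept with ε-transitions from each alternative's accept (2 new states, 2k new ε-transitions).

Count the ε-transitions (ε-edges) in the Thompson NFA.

Bottom-up over the parse tree:
Each of the 7 symbol leaves contributes 0 ε-transitions.
  a|b|d : 6 ε-transitions
  a|c|b : 6 ε-transitions
  a(a|b|d)(a|c|b) : 14 ε-transitions

14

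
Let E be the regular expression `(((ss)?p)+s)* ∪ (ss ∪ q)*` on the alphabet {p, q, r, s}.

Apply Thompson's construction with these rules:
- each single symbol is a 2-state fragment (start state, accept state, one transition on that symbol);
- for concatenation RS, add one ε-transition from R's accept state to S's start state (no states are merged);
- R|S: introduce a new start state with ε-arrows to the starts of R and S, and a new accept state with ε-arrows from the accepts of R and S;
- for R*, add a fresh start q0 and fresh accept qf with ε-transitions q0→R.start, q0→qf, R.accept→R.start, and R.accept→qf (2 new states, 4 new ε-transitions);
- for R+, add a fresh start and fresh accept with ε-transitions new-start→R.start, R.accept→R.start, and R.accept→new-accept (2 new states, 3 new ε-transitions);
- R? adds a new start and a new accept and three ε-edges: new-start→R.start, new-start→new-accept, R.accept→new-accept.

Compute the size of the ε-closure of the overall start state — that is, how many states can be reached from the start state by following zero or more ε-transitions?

Let C(F) = |ε-closure(F.start)| within fragment F, and note whether F accepts ε. Symbol fragments have C = 1 and do not accept ε. Then:
  ss : same as the first factor's closure: |closure| = 1
  (ss)? : new start has ε-edges to the inner start and to the new accept, so |closure| = 2 + 1 = 3
  (ss)?p : the left operand accepts ε, so the closure extends into the next operand (via the concat ε-link); |closure| = 3 + 1 = 4
  ((ss)?p)+ : new start ε-reaches only the body's start; the new accept needs a symbol first: |closure| = 1 + 4 = 5
  ((ss)?p)+s : same as the first factor's closure: |closure| = 5
  (((ss)?p)+s)* : |closure| = 1 (new start) + 5 (body) + 1 (new accept) = 7
  ss : same as the first factor's closure: |closure| = 1
  ss ∪ q : |closure| = 1 + 1 + 1 = 3 (the new accept is not ε-reachable since no branch accepts ε)
  (ss ∪ q)* : |closure| = 1 (new start) + 3 (body) + 1 (new accept) = 5
  (((ss)?p)+s)* ∪ (ss ∪ q)* : new start ε-reaches every alternative's start; at least one alternative accepts ε, so the union's new accept is reached too: |closure| = 1 + 7 + 5 + 1 = 14

14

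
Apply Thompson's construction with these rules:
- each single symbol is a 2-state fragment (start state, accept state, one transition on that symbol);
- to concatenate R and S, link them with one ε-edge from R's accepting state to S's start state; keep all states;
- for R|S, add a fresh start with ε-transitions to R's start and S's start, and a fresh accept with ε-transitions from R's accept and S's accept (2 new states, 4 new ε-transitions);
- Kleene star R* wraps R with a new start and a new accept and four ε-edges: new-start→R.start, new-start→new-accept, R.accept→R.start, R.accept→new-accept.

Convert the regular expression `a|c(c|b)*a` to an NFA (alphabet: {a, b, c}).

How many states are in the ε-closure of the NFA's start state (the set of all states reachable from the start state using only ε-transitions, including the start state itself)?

3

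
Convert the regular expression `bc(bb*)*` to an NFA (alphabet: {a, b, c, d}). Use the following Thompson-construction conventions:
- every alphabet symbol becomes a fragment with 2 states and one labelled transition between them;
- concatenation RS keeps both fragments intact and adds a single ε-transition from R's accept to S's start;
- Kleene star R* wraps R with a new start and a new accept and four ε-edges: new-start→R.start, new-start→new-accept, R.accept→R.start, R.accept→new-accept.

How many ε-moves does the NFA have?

11

By structural recursion:
Each of the 4 symbol leaves contributes 0 ε-transitions.
  b* — 4 ε-transitions
  bb* — 5 ε-transitions
  (bb*)* — 9 ε-transitions
  bc(bb*)* — 11 ε-transitions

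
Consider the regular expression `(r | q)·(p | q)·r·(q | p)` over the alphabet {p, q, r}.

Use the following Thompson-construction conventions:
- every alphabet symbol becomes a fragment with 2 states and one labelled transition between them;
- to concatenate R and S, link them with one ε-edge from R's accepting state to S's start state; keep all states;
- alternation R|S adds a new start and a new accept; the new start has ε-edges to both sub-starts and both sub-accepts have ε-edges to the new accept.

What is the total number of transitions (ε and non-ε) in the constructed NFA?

Recursing over subexpressions:
Each of the 7 symbol leaves contributes 1 transition (1 symbol, 0 ε).
  r | q = 6 transitions (2 symbol, 4 ε)
  p | q = 6 transitions (2 symbol, 4 ε)
  q | p = 6 transitions (2 symbol, 4 ε)
  (r | q)·(p | q)·r·(q | p) = 22 transitions (7 symbol, 15 ε)

22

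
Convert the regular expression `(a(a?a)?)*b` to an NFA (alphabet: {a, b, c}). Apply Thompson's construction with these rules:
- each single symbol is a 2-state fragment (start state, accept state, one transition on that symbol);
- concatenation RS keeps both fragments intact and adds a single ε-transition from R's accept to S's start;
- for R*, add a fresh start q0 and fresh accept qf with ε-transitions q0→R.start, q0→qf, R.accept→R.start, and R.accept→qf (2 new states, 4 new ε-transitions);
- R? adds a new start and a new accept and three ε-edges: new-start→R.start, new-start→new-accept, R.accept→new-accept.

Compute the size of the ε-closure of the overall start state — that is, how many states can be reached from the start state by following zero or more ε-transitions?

4

Compute the ε-closure size of each fragment's start state recursively; a symbol fragment's start has no outgoing ε-edge, so its closure is just itself (size 1).
  a? : new start has ε-edges to the inner start and to the new accept, so C = 2 + 1 = 3
  a?a : C = 3 + 1 = 4 (closure spills across the concat boundary because the left factor accepts ε)
  (a?a)? : C = 1 (new start) + 4 (body) + 1 (new accept, via ε) = 6
  a(a?a)? : same as the first factor's closure: C = 1
  (a(a?a)?)* : new start has ε-edges to the inner start and to the new accept, so C = 2 + 1 = 3
  (a(a?a)?)*b : the left operand accepts ε, so the closure extends into the next operand (via the concat ε-link); C = 3 + 1 = 4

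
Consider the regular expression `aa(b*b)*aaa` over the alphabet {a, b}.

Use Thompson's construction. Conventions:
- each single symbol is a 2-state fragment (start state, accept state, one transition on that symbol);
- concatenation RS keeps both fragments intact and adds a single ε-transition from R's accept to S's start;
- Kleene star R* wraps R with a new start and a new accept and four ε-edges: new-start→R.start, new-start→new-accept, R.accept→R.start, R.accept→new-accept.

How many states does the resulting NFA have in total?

18

Bottom-up over the parse tree:
Each of the 7 symbol leaves contributes a 2-state fragment.
  b* = 4 states
  b*b = 6 states
  (b*b)* = 8 states
  aa(b*b)*aaa = 18 states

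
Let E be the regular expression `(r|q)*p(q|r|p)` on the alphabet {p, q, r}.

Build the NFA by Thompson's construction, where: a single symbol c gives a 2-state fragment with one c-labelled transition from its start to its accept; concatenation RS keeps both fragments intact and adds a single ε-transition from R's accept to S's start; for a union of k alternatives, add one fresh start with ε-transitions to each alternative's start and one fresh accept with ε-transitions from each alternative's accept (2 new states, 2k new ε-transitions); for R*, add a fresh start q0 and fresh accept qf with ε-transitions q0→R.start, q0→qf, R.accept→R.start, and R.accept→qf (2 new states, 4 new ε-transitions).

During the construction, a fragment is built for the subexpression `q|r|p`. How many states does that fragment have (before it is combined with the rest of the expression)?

8

Fragment for `q|r|p`:
Each of the 3 symbol leaves contributes a 2-state fragment.
  q|r|p : 8 states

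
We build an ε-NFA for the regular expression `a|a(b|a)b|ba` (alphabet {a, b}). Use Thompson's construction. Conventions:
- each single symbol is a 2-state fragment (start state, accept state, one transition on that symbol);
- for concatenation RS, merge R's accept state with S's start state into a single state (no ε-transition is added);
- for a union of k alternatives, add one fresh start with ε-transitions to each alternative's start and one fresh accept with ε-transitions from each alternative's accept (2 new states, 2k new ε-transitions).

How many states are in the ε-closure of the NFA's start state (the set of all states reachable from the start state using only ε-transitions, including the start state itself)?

4

Let C(F) = |ε-closure(F.start)| within fragment F, and note whether F accepts ε. Symbol fragments have C = 1 and do not accept ε. Then:
  b|a → new start ε-reaches every alternative's start; none of them accept ε, so the new accept is not reached: |closure| = 1 + 1 + 1 = 3
  a(b|a)b → same as the first factor's closure: |closure| = 1
  ba → same as the first factor's closure: |closure| = 1
  a|a(b|a)b|ba → new start ε-reaches every alternative's start; none of them accept ε, so the new accept is not reached: |closure| = 1 + 1 + 1 + 1 = 4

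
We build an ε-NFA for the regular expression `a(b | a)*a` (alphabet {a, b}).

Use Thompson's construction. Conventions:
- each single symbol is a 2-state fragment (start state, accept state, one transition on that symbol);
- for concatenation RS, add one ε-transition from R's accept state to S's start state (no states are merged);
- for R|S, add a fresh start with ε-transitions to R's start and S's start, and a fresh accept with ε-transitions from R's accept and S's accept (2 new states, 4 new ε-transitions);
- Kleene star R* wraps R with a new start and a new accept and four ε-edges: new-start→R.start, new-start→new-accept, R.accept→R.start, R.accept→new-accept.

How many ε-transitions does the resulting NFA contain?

10

Per subexpression:
Each of the 4 symbol leaves contributes 0 ε-transitions.
  b | a = 4 ε-transitions
  (b | a)* = 8 ε-transitions
  a(b | a)*a = 10 ε-transitions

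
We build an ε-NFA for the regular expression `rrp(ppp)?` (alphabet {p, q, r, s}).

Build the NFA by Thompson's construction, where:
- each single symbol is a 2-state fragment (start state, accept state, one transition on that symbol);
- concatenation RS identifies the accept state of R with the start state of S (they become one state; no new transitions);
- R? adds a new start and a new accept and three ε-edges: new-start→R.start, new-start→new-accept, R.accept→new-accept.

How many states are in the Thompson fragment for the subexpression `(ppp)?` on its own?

Fragment for `(ppp)?`:
Each of the 3 symbol leaves contributes a 2-state fragment.
  ppp = 4 states
  (ppp)? = 6 states

6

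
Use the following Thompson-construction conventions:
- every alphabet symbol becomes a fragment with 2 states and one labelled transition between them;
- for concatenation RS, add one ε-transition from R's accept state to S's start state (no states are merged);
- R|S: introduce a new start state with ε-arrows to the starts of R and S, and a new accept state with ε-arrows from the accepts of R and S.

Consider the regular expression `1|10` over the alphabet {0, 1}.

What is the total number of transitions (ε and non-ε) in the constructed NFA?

8

Recursing over subexpressions:
Each of the 3 symbol leaves contributes 1 transition (1 symbol, 0 ε).
  10 → 3 transitions (2 symbol, 1 ε)
  1|10 → 8 transitions (3 symbol, 5 ε)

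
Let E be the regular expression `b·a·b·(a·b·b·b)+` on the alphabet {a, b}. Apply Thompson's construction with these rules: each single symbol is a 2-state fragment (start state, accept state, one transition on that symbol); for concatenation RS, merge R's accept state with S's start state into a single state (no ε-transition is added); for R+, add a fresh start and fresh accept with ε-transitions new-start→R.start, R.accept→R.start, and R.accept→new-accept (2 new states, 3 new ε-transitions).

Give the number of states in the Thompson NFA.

10

Bottom-up over the parse tree:
Each of the 7 symbol leaves contributes a 2-state fragment.
  a·b·b·b → 5 states
  (a·b·b·b)+ → 7 states
  b·a·b·(a·b·b·b)+ → 10 states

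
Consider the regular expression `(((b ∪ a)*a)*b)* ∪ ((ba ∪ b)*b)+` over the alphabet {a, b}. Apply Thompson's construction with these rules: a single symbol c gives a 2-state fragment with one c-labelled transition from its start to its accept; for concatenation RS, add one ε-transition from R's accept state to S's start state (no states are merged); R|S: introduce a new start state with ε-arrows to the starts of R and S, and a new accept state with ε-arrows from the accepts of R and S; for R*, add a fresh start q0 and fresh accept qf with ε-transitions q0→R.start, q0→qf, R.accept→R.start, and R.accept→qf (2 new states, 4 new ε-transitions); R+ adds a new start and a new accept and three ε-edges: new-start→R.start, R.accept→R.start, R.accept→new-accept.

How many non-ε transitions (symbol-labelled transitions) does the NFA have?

By structural recursion:
Each of the 8 symbol leaves contributes exactly 1 symbol transition.
  b ∪ a : 2 symbol transitions
  (b ∪ a)* : 2 symbol transitions
  (b ∪ a)*a : 3 symbol transitions
  ((b ∪ a)*a)* : 3 symbol transitions
  ((b ∪ a)*a)*b : 4 symbol transitions
  (((b ∪ a)*a)*b)* : 4 symbol transitions
  ba : 2 symbol transitions
  ba ∪ b : 3 symbol transitions
  (ba ∪ b)* : 3 symbol transitions
  (ba ∪ b)*b : 4 symbol transitions
  ((ba ∪ b)*b)+ : 4 symbol transitions
  (((b ∪ a)*a)*b)* ∪ ((ba ∪ b)*b)+ : 8 symbol transitions

8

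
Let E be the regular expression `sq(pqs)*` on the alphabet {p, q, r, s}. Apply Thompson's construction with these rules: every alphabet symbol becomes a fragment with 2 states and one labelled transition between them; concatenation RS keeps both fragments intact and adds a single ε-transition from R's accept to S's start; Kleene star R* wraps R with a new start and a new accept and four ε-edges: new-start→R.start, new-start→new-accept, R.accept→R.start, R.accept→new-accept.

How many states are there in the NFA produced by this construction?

12

Building bottom-up:
Each of the 5 symbol leaves contributes a 2-state fragment.
  pqs → 6 states
  (pqs)* → 8 states
  sq(pqs)* → 12 states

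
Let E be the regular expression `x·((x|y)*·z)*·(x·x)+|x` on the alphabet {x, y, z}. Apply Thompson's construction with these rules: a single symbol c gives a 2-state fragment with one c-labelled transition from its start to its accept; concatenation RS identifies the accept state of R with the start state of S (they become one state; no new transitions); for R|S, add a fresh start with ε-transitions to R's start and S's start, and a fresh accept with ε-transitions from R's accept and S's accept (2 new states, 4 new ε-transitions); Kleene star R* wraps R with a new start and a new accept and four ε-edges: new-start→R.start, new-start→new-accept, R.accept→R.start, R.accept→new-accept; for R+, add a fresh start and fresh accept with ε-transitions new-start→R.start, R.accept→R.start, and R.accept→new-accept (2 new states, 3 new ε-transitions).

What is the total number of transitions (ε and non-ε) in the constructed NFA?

By structural recursion:
Each of the 7 symbol leaves contributes 1 transition (1 symbol, 0 ε).
  x|y → 6 transitions (2 symbol, 4 ε)
  (x|y)* → 10 transitions (2 symbol, 8 ε)
  (x|y)*·z → 11 transitions (3 symbol, 8 ε)
  ((x|y)*·z)* → 15 transitions (3 symbol, 12 ε)
  x·x → 2 transitions (2 symbol, 0 ε)
  (x·x)+ → 5 transitions (2 symbol, 3 ε)
  x·((x|y)*·z)*·(x·x)+ → 21 transitions (6 symbol, 15 ε)
  x·((x|y)*·z)*·(x·x)+|x → 26 transitions (7 symbol, 19 ε)

26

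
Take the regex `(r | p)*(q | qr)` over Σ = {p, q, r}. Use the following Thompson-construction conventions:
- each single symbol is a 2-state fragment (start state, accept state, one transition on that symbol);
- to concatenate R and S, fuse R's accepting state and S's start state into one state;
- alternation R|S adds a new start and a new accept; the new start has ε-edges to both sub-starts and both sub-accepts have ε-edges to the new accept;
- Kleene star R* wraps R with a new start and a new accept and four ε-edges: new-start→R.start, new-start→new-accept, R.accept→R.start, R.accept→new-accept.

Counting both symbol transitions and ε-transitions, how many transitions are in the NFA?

Per subexpression:
Each of the 5 symbol leaves contributes 1 transition (1 symbol, 0 ε).
  r | p → 6 transitions (2 symbol, 4 ε)
  (r | p)* → 10 transitions (2 symbol, 8 ε)
  qr → 2 transitions (2 symbol, 0 ε)
  q | qr → 7 transitions (3 symbol, 4 ε)
  (r | p)*(q | qr) → 17 transitions (5 symbol, 12 ε)

17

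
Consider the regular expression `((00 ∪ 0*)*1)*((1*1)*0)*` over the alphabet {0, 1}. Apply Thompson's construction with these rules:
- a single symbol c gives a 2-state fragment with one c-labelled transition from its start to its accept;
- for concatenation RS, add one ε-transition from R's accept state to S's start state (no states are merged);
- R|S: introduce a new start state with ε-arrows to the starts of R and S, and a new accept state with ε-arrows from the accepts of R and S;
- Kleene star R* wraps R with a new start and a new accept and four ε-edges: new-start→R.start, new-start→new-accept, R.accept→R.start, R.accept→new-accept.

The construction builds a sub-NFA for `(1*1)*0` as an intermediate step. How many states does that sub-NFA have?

10

Fragment for `(1*1)*0`:
Each of the 3 symbol leaves contributes a 2-state fragment.
  1* = 4 states
  1*1 = 6 states
  (1*1)* = 8 states
  (1*1)*0 = 10 states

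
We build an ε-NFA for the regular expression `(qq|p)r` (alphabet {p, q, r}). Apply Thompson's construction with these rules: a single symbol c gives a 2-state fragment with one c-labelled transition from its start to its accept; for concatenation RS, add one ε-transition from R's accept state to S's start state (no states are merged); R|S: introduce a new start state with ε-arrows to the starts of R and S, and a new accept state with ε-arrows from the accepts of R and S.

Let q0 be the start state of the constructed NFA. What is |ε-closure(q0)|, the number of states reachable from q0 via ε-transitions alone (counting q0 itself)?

3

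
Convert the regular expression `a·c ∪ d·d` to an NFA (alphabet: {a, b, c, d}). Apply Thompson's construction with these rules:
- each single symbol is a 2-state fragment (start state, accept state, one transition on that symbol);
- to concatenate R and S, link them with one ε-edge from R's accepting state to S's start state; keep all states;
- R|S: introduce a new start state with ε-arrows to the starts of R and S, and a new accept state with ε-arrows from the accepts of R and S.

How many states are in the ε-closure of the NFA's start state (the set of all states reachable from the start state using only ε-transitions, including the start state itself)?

3

Let C(F) = |ε-closure(F.start)| within fragment F, and note whether F accepts ε. Symbol fragments have C = 1 and do not accept ε. Then:
  a·c → |closure| equals the left operand's closure size = 1 (its accept is not ε-reachable, so the closure stops there)
  d·d → same as the first factor's closure: |closure| = 1
  a·c ∪ d·d → |closure| = 1 + 1 + 1 = 3 (the new accept is not ε-reachable since no branch accepts ε)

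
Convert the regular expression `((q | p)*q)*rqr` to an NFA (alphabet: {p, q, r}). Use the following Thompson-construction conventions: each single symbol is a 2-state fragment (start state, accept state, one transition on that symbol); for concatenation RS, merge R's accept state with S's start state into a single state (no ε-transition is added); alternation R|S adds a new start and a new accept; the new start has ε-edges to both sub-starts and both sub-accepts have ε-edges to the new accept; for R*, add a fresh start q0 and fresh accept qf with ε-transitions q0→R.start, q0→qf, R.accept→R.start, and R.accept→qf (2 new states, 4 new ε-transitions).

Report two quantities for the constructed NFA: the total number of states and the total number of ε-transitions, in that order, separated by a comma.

14, 12

Per subexpression:
Each of the 6 symbol leaves contributes 2 states and 0 ε-transitions.
  q | p → 6 states, 4 ε-transitions
  (q | p)* → 8 states, 8 ε-transitions
  (q | p)*q → 9 states, 8 ε-transitions
  ((q | p)*q)* → 11 states, 12 ε-transitions
  ((q | p)*q)*rqr → 14 states, 12 ε-transitions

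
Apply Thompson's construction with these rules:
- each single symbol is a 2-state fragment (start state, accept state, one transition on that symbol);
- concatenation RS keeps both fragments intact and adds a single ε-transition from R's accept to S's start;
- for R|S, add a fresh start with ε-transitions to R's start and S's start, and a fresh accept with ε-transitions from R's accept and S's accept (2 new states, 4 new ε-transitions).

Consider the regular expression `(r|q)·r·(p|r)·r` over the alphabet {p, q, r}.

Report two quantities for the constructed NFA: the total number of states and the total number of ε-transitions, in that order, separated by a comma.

16, 11

Building bottom-up:
Each of the 6 symbol leaves contributes 2 states and 0 ε-transitions.
  r|q — 6 states, 4 ε-transitions
  p|r — 6 states, 4 ε-transitions
  (r|q)·r·(p|r)·r — 16 states, 11 ε-transitions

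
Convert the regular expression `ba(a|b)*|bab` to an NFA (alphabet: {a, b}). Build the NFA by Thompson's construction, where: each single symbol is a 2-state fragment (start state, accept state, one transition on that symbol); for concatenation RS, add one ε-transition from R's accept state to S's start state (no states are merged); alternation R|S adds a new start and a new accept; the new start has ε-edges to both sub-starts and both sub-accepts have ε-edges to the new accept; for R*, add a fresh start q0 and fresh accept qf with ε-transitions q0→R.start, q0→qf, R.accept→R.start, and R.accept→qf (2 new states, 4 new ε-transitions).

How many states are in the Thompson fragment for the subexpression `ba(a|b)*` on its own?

12

Fragment for `ba(a|b)*`:
Each of the 4 symbol leaves contributes a 2-state fragment.
  a|b — 6 states
  (a|b)* — 8 states
  ba(a|b)* — 12 states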